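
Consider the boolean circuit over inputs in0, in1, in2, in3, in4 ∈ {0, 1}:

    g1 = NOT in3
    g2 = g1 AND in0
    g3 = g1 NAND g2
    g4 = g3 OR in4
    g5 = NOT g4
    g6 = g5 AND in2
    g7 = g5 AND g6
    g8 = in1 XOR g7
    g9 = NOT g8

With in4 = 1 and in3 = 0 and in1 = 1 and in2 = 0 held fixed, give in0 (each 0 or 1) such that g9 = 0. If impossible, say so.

g9 = NOT g8 must be 0, so g8 = 1.
g8 = in1 XOR g7 must be 1, so in1 and g7 differ.
Check with in4 = 1 and in3 = 0 and in1 = 1 and in2 = 0 and in0=1:
g1 = NOT in3 = NOT 0 = 1
g2 = g1 AND in0 = 1 AND 1 = 1
g3 = g1 NAND g2 = 1 NAND 1 = 0
g4 = g3 OR in4 = 0 OR 1 = 1
g5 = NOT g4 = NOT 1 = 0
g6 = g5 AND in2 = 0 AND 0 = 0
g7 = g5 AND g6 = 0 AND 0 = 0
g8 = in1 XOR g7 = 1 XOR 0 = 1
g9 = NOT g8 = NOT 1 = 0
So g9 = 0.

in0=1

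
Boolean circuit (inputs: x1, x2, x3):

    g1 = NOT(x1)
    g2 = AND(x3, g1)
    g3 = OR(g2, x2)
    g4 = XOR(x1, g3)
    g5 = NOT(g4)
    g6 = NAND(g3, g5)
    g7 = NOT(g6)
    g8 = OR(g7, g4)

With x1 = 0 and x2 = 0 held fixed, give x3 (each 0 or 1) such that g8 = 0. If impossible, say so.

x3=0

g8 = OR(g7, g4) must be 0, so both g7 = 0 and g4 = 0.
g7 = NOT(g6) must be 0, so g6 = 1.
Check with x1 = 0 and x2 = 0 and x3=0:
g1 = NOT(x1) = NOT 0 = 1
g2 = AND(x3, g1) = AND(0, 1) = 0
g3 = OR(g2, x2) = OR(0, 0) = 0
g4 = XOR(x1, g3) = XOR(0, 0) = 0
g5 = NOT(g4) = NOT 0 = 1
g6 = NAND(g3, g5) = NAND(0, 1) = 1
g7 = NOT(g6) = NOT 1 = 0
g8 = OR(g7, g4) = OR(0, 0) = 0
So g8 = 0.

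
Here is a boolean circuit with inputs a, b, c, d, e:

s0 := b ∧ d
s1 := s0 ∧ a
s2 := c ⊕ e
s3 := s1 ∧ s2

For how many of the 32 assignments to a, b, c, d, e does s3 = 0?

30

s3 = s1 ∧ s2 must be 0, so at least one of s1, s2 is 0.
Enumerating the 32 input combinations, 30 give s3 = 0 and 2 give s3 = 1.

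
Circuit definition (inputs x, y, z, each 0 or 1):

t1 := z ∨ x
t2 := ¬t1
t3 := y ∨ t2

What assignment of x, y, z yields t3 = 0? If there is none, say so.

t3 = y ∨ t2 must be 0, so both y = 0 and t2 = 0.
t2 = ¬t1 must be 0, so t1 = 1.
t1 = z ∨ x must be 1, so at least one of z, x is 1.
Check with x=0 y=0 z=1:
t1 = z ∨ x = 1 ∨ 0 = 1
t2 = ¬t1 = ¬1 = 0
t3 = y ∨ t2 = 0 ∨ 0 = 0
So t3 = 0 as required.

x=0 y=0 z=1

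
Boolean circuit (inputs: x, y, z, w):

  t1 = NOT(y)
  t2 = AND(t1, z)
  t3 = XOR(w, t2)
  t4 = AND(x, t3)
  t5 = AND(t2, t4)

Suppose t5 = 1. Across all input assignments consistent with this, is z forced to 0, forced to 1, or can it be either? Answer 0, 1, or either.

t5 = AND(t2, t4) must be 1, so both t2 = 1 and t4 = 1.
t2 = AND(t1, z) must be 1, so both t1 = 1 and z = 1.
t4 = AND(x, t3) must be 1, so both x = 1 and t3 = 1.
Every assignment with t5 = 1 has z = 1; there are 1 such assignment(s).
  x=1, y=0, z=1, w=0

1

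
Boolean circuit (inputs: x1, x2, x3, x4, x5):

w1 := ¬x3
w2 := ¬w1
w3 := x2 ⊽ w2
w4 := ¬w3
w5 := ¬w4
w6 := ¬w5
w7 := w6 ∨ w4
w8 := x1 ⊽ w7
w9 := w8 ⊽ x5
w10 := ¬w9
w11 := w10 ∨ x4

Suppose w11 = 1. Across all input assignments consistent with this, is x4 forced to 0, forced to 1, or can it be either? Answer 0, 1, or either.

Both values of x4 occur among assignments with w11 = 1:
  x4=0: x1=0, x2=0, x3=0, x4=0, x5=0
  x4=1: x1=0, x2=0, x3=0, x4=1, x5=0

either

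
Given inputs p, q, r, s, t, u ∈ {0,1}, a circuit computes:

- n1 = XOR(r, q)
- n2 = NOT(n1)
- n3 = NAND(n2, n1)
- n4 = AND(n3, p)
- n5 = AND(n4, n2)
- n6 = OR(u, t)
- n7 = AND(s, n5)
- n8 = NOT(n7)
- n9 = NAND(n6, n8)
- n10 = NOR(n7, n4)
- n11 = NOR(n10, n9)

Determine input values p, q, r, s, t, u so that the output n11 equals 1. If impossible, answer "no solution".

n11 = NOR(n10, n9) must be 1, so both n10 = 0 and n9 = 0.
n10 = NOR(n7, n4) must be 0, so at least one of n7, n4 is 1.
n9 = NAND(n6, n8) must be 0, so both n6 = 1 and n8 = 1.
Check with p=1, q=1, r=1, s=0, t=1, u=1:
n1 = XOR(r, q) = XOR(1, 1) = 0
n2 = NOT(n1) = NOT 0 = 1
n3 = NAND(n2, n1) = NAND(1, 0) = 1
n4 = AND(n3, p) = AND(1, 1) = 1
n5 = AND(n4, n2) = AND(1, 1) = 1
n6 = OR(u, t) = OR(1, 1) = 1
n7 = AND(s, n5) = AND(0, 1) = 0
n8 = NOT(n7) = NOT 0 = 1
n9 = NAND(n6, n8) = NAND(1, 1) = 0
n10 = NOR(n7, n4) = NOR(0, 1) = 0
n11 = NOR(n10, n9) = NOR(0, 0) = 1
So n11 = 1 as required.

p=1, q=1, r=1, s=0, t=1, u=1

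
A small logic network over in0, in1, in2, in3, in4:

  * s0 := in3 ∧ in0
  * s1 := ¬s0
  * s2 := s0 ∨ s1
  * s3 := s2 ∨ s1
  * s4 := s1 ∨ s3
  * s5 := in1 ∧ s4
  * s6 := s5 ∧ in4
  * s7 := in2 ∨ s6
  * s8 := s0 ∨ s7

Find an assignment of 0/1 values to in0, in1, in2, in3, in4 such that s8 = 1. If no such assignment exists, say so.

s8 = s0 ∨ s7 must be 1, so at least one of s0, s7 is 1.
Check with in0=0, in1=0, in2=1, in3=0, in4=1:
s0 = in3 ∧ in0 = 0 ∧ 0 = 0
s1 = ¬s0 = ¬0 = 1
s2 = s0 ∨ s1 = 0 ∨ 1 = 1
s3 = s2 ∨ s1 = 1 ∨ 1 = 1
s4 = s1 ∨ s3 = 1 ∨ 1 = 1
s5 = in1 ∧ s4 = 0 ∧ 1 = 0
s6 = s5 ∧ in4 = 0 ∧ 1 = 0
s7 = in2 ∨ s6 = 1 ∨ 0 = 1
s8 = s0 ∨ s7 = 0 ∨ 1 = 1
So s8 = 1 as required.

in0=0, in1=0, in2=1, in3=0, in4=1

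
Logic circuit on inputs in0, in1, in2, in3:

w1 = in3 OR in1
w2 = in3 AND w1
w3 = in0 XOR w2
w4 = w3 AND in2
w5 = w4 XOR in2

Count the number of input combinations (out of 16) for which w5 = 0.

12

w5 = w4 XOR in2 must be 0, so w4 and in2 are equal.
Enumerating the 16 input combinations, 12 give w5 = 0 and 4 give w5 = 1.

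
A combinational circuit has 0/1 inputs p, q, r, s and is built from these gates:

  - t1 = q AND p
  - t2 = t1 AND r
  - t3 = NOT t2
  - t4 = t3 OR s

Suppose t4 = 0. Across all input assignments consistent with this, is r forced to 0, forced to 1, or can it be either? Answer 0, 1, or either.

t4 = t3 OR s must be 0, so both t3 = 0 and s = 0.
t3 = NOT t2 must be 0, so t2 = 1.
t2 = t1 AND r must be 1, so both t1 = 1 and r = 1.
Every assignment with t4 = 0 has r = 1; there are 1 such assignment(s).
  p=1, q=1, r=1, s=0

1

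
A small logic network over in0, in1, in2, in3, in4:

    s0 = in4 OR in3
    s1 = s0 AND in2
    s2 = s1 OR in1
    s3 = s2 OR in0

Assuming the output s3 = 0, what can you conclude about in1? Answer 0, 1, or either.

0

s3 = s2 OR in0 must be 0, so both s2 = 0 and in0 = 0.
s2 = s1 OR in1 must be 0, so both s1 = 0 and in1 = 0.
Every assignment with s3 = 0 has in1 = 0; there are 5 such assignment(s).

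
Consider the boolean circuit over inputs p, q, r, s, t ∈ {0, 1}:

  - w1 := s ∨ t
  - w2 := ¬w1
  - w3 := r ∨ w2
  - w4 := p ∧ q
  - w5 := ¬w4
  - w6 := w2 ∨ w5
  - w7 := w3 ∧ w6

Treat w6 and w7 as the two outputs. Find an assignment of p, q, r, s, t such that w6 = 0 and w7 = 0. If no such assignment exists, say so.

Check with p=1, q=1, r=0, s=0, t=1:
w1 = s ∨ t = 0 ∨ 1 = 1
w2 = ¬w1 = ¬1 = 0
w3 = r ∨ w2 = 0 ∨ 0 = 0
w4 = p ∧ q = 1 ∧ 1 = 1
w5 = ¬w4 = ¬1 = 0
w6 = w2 ∨ w5 = 0 ∨ 0 = 0
w7 = w3 ∧ w6 = 0 ∧ 0 = 0
So w6 = 0 and w7 = 0.

p=1, q=1, r=0, s=0, t=1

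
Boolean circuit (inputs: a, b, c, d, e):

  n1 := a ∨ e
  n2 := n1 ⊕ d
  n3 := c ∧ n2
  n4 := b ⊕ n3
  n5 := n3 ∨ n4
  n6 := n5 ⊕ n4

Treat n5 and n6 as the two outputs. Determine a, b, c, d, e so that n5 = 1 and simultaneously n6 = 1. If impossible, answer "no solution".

a=0 b=1 c=1 d=1 e=0

Check with a=0 b=1 c=1 d=1 e=0:
n1 = a ∨ e = 0 ∨ 0 = 0
n2 = n1 ⊕ d = 0 ⊕ 1 = 1
n3 = c ∧ n2 = 1 ∧ 1 = 1
n4 = b ⊕ n3 = 1 ⊕ 1 = 0
n5 = n3 ∨ n4 = 1 ∨ 0 = 1
n6 = n5 ⊕ n4 = 1 ⊕ 0 = 1
So n5 = 1 and n6 = 1.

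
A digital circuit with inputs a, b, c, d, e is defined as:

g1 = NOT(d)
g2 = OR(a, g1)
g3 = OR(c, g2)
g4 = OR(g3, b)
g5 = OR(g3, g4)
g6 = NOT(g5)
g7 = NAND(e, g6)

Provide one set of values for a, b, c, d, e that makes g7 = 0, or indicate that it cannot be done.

g7 = NAND(e, g6) must be 0, so both e = 1 and g6 = 1.
Check with a=0 b=0 c=0 d=1 e=1:
g1 = NOT(d) = NOT 1 = 0
g2 = OR(a, g1) = OR(0, 0) = 0
g3 = OR(c, g2) = OR(0, 0) = 0
g4 = OR(g3, b) = OR(0, 0) = 0
g5 = OR(g3, g4) = OR(0, 0) = 0
g6 = NOT(g5) = NOT 0 = 1
g7 = NAND(e, g6) = NAND(1, 1) = 0
So g7 = 0 as required.

a=0 b=0 c=0 d=1 e=1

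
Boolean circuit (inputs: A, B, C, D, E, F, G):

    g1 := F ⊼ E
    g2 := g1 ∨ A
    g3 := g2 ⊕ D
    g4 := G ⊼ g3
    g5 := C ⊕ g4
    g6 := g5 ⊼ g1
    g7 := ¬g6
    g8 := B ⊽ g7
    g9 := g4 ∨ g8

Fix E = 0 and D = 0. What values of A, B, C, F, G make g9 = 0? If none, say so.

A=1 B=1 C=0 F=0 G=1

Check with E = 0 and D = 0 and A=1, B=1, C=0, F=0, G=1:
g1 = F ⊼ E = 0 ⊼ 0 = 1
g2 = g1 ∨ A = 1 ∨ 1 = 1
g3 = g2 ⊕ D = 1 ⊕ 0 = 1
g4 = G ⊼ g3 = 1 ⊼ 1 = 0
g5 = C ⊕ g4 = 0 ⊕ 0 = 0
g6 = g5 ⊼ g1 = 0 ⊼ 1 = 1
g7 = ¬g6 = ¬1 = 0
g8 = B ⊽ g7 = 1 ⊽ 0 = 0
g9 = g4 ∨ g8 = 0 ∨ 0 = 0
So g9 = 0.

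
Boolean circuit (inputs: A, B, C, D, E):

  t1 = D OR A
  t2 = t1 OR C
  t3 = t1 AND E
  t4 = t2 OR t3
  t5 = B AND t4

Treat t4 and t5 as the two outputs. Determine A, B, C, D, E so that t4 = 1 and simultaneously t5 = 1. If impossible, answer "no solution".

A=0, B=1, C=1, D=1, E=0

Check with A=0, B=1, C=1, D=1, E=0:
t1 = D OR A = 1 OR 0 = 1
t2 = t1 OR C = 1 OR 1 = 1
t3 = t1 AND E = 1 AND 0 = 0
t4 = t2 OR t3 = 1 OR 0 = 1
t5 = B AND t4 = 1 AND 1 = 1
So t4 = 1 and t5 = 1.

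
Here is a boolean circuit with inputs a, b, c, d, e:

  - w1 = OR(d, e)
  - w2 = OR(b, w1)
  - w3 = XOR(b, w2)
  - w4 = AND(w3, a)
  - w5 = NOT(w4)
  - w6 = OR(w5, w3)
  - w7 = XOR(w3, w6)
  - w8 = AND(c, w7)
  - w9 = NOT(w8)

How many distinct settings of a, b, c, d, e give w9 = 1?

w9 = NOT(w8) must be 1, so w8 = 0.
Enumerating the 32 input combinations, 22 give w9 = 1 and 10 give w9 = 0.

22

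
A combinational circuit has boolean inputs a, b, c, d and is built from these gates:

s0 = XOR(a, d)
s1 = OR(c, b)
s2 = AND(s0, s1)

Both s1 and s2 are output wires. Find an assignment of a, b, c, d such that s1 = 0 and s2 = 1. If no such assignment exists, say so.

no solution exists

Across all 16 input combinations, none give both s1 = 0 and s2 = 1.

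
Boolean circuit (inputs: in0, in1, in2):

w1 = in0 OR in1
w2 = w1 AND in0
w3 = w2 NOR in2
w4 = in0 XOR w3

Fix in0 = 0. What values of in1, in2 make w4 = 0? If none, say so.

Check with in0 = 0 and in1=0, in2=1:
w1 = in0 OR in1 = 0 OR 0 = 0
w2 = w1 AND in0 = 0 AND 0 = 0
w3 = w2 NOR in2 = 0 NOR 1 = 0
w4 = in0 XOR w3 = 0 XOR 0 = 0
So w4 = 0.

in1=0 in2=1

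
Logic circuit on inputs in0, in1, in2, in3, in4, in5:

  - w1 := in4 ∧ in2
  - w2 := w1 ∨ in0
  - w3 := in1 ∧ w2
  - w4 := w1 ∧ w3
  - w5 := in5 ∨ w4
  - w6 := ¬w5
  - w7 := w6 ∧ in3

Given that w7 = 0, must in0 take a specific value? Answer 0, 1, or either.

Both values of in0 occur among assignments with w7 = 0:
  in0=0: in0=0, in1=0, in2=0, in3=0, in4=0, in5=0
  in0=1: in0=1, in1=0, in2=0, in3=0, in4=0, in5=0

either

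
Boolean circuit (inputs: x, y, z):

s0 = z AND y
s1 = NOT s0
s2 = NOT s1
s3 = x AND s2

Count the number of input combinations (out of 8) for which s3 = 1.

1

s3 = x AND s2 must be 1, so both x = 1 and s2 = 1.
s2 = NOT s1 must be 1, so s1 = 0.
Satisfying assignments:
  x=1, y=1, z=1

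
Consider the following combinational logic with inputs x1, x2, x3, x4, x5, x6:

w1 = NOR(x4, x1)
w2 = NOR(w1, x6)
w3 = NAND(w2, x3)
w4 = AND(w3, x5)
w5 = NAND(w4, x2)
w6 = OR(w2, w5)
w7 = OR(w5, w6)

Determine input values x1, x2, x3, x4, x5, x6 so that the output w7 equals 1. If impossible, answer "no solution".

x1=0, x2=0, x3=0, x4=0, x5=1, x6=1

Check with x1=0, x2=0, x3=0, x4=0, x5=1, x6=1:
w1 = NOR(x4, x1) = NOR(0, 0) = 1
w2 = NOR(w1, x6) = NOR(1, 1) = 0
w3 = NAND(w2, x3) = NAND(0, 0) = 1
w4 = AND(w3, x5) = AND(1, 1) = 1
w5 = NAND(w4, x2) = NAND(1, 0) = 1
w6 = OR(w2, w5) = OR(0, 1) = 1
w7 = OR(w5, w6) = OR(1, 1) = 1
So w7 = 1 as required.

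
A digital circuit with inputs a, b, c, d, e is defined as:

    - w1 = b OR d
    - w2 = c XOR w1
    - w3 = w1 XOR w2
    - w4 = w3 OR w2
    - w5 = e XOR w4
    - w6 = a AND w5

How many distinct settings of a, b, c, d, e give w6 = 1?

8

w6 = a AND w5 must be 1, so both a = 1 and w5 = 1.
Enumerating the 32 input combinations, 8 give w6 = 1 and 24 give w6 = 0.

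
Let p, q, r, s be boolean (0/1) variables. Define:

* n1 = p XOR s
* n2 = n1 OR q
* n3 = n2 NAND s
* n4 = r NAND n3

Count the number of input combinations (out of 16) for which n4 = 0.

n4 = r NAND n3 must be 0, so both r = 1 and n3 = 1.
n3 = n2 NAND s must be 1, so at least one of n2, s is 0.
Enumerating the 16 input combinations, 5 give n4 = 0 and 11 give n4 = 1.

5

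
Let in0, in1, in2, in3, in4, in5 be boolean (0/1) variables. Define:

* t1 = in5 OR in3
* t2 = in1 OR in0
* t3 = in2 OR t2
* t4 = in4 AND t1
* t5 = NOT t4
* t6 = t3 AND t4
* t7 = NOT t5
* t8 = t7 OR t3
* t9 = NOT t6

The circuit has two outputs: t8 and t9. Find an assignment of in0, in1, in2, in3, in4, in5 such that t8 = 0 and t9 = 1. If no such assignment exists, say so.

Check with in0=0, in1=0, in2=0, in3=0, in4=0, in5=0:
t1 = in5 OR in3 = 0 OR 0 = 0
t2 = in1 OR in0 = 0 OR 0 = 0
t3 = in2 OR t2 = 0 OR 0 = 0
t4 = in4 AND t1 = 0 AND 0 = 0
t5 = NOT t4 = NOT 0 = 1
t6 = t3 AND t4 = 0 AND 0 = 0
t7 = NOT t5 = NOT 1 = 0
t8 = t7 OR t3 = 0 OR 0 = 0
t9 = NOT t6 = NOT 0 = 1
So t8 = 0 and t9 = 1.

in0=0, in1=0, in2=0, in3=0, in4=0, in5=0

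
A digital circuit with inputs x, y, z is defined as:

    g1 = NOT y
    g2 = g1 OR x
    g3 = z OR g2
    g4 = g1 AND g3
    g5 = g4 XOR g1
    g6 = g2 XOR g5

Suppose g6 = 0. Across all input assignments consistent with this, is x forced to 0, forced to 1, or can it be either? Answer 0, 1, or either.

g6 = g2 XOR g5 must be 0, so g2 and g5 are equal.
Every assignment with g6 = 0 has x = 0; there are 2 such assignment(s).
  x=0, y=1, z=0
  x=0, y=1, z=1

0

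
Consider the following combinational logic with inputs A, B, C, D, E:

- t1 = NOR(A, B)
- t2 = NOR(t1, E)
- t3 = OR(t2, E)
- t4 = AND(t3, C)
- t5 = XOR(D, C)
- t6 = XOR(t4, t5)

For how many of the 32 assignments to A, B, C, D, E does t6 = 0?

16

t6 = XOR(t4, t5) must be 0, so t4 and t5 are equal.
Enumerating the 32 input combinations, 16 give t6 = 0 and 16 give t6 = 1.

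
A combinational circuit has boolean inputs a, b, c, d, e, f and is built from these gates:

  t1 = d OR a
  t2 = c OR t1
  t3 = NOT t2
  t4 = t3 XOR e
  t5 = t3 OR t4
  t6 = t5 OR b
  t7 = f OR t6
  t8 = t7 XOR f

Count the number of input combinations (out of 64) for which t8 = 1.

t8 = t7 XOR f must be 1, so t7 and f differ.
Enumerating the 64 input combinations, 25 give t8 = 1 and 39 give t8 = 0.

25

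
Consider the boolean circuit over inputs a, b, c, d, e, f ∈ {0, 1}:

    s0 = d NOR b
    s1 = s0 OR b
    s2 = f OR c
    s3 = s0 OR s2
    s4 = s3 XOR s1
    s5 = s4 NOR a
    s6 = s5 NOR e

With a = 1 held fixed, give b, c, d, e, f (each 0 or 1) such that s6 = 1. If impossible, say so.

b=0 c=0 d=0 e=0 f=1

s6 = s5 NOR e must be 1, so both s5 = 0 and e = 0.
Check with a = 1 and b=0, c=0, d=0, e=0, f=1:
s0 = d NOR b = 0 NOR 0 = 1
s1 = s0 OR b = 1 OR 0 = 1
s2 = f OR c = 1 OR 0 = 1
s3 = s0 OR s2 = 1 OR 1 = 1
s4 = s3 XOR s1 = 1 XOR 1 = 0
s5 = s4 NOR a = 0 NOR 1 = 0
s6 = s5 NOR e = 0 NOR 0 = 1
So s6 = 1.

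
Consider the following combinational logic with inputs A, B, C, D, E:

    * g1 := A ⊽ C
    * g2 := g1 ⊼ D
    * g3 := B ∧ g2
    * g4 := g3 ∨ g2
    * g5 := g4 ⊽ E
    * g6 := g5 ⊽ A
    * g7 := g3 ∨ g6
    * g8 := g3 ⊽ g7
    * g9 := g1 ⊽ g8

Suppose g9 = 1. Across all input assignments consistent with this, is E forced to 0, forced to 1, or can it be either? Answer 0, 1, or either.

Both values of E occur among assignments with g9 = 1:
  E=0: A=0, B=0, C=1, D=0, E=0
  E=1: A=0, B=0, C=1, D=0, E=1

either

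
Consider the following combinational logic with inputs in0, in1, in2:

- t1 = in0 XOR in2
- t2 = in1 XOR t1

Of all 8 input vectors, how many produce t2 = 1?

4

t2 = in1 XOR t1 must be 1, so in1 and t1 differ.
Satisfying assignments:
  in0=0, in1=0, in2=1
  in0=0, in1=1, in2=0
  in0=1, in1=0, in2=0
  in0=1, in1=1, in2=1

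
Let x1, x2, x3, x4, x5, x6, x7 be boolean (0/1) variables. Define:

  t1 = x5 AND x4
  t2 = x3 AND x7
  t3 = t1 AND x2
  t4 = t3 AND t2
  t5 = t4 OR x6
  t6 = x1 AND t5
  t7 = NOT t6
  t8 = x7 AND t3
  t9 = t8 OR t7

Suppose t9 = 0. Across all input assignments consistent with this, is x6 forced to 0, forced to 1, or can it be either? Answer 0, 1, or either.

1

t9 = t8 OR t7 must be 0, so both t8 = 0 and t7 = 0.
t8 = x7 AND t3 must be 0, so at least one of x7, t3 is 0.
Every assignment with t9 = 0 has x6 = 1; there are 30 such assignment(s).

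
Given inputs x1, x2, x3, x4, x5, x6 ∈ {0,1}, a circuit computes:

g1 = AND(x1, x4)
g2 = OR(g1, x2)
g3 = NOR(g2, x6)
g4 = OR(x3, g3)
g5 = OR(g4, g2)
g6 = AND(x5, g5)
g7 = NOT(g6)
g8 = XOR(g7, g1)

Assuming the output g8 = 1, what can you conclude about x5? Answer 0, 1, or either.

either

Both values of x5 occur among assignments with g8 = 1:
  x5=0: x1=0, x2=0, x3=0, x4=0, x5=0, x6=0
  x5=1: x1=0, x2=0, x3=0, x4=0, x5=1, x6=1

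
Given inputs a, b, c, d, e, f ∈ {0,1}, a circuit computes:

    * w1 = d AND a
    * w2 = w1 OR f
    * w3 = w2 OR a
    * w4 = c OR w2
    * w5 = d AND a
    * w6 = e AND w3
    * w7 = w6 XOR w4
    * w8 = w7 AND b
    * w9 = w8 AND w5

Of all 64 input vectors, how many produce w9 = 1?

w9 = w8 AND w5 must be 1, so both w8 = 1 and w5 = 1.
w8 = w7 AND b must be 1, so both w7 = 1 and b = 1.
w5 = d AND a must be 1, so both d = 1 and a = 1.
Satisfying assignments:
  a=1, b=1, c=0, d=1, e=0, f=0
  a=1, b=1, c=0, d=1, e=0, f=1
  a=1, b=1, c=1, d=1, e=0, f=0
  a=1, b=1, c=1, d=1, e=0, f=1

4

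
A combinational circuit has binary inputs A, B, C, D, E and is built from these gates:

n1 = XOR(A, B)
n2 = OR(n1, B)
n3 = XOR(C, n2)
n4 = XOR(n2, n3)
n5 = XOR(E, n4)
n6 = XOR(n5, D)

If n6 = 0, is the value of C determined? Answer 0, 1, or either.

Both values of C occur among assignments with n6 = 0:
  C=0: A=0, B=0, C=0, D=0, E=0
  C=1: A=0, B=0, C=1, D=0, E=1

either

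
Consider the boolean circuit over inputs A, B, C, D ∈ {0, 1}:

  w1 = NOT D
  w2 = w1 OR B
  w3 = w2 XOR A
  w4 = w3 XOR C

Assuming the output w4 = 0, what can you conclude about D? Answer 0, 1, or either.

Both values of D occur among assignments with w4 = 0:
  D=0: A=0, B=0, C=1, D=0
  D=1: A=0, B=0, C=0, D=1

either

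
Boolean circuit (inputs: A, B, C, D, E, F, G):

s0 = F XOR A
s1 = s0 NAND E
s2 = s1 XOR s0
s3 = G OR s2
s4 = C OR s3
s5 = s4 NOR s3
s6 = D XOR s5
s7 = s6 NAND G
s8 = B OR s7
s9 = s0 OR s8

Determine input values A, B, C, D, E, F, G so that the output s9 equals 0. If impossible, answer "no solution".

A=1, B=0, C=1, D=1, E=0, F=1, G=1

s9 = s0 OR s8 must be 0, so both s0 = 0 and s8 = 0.
s0 = F XOR A must be 0, so F and A are equal.
s8 = B OR s7 must be 0, so both B = 0 and s7 = 0.
Check with A=1, B=0, C=1, D=1, E=0, F=1, G=1:
s0 = F XOR A = 1 XOR 1 = 0
s1 = s0 NAND E = 0 NAND 0 = 1
s2 = s1 XOR s0 = 1 XOR 0 = 1
s3 = G OR s2 = 1 OR 1 = 1
s4 = C OR s3 = 1 OR 1 = 1
s5 = s4 NOR s3 = 1 NOR 1 = 0
s6 = D XOR s5 = 1 XOR 0 = 1
s7 = s6 NAND G = 1 NAND 1 = 0
s8 = B OR s7 = 0 OR 0 = 0
s9 = s0 OR s8 = 0 OR 0 = 0
So s9 = 0 as required.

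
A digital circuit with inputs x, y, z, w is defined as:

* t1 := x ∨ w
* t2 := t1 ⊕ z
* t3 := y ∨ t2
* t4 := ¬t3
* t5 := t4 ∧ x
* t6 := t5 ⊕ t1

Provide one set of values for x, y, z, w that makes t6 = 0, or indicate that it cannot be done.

Check with x=1 y=0 z=1 w=1:
t1 = x ∨ w = 1 ∨ 1 = 1
t2 = t1 ⊕ z = 1 ⊕ 1 = 0
t3 = y ∨ t2 = 0 ∨ 0 = 0
t4 = ¬t3 = ¬0 = 1
t5 = t4 ∧ x = 1 ∧ 1 = 1
t6 = t5 ⊕ t1 = 1 ⊕ 1 = 0
So t6 = 0 as required.

x=1 y=0 z=1 w=1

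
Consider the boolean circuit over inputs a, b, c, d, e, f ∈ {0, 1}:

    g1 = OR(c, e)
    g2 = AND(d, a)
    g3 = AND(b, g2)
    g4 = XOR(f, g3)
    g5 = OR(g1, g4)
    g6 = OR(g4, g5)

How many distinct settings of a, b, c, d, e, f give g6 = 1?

56

g6 = OR(g4, g5) must be 1, so at least one of g4, g5 is 1.
Enumerating the 64 input combinations, 56 give g6 = 1 and 8 give g6 = 0.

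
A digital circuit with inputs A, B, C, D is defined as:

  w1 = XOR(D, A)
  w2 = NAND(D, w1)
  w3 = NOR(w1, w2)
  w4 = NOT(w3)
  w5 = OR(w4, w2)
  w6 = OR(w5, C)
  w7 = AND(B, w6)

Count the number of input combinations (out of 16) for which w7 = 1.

8

w7 = AND(B, w6) must be 1, so both B = 1 and w6 = 1.
w6 = OR(w5, C) must be 1, so at least one of w5, C is 1.
Enumerating the 16 input combinations, 8 give w7 = 1 and 8 give w7 = 0.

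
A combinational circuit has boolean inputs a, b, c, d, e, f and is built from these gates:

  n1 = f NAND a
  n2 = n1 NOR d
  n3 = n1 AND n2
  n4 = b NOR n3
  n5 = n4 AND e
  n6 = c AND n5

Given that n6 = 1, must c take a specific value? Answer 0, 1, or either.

n6 = c AND n5 must be 1, so both c = 1 and n5 = 1.
Every assignment with n6 = 1 has c = 1; there are 8 such assignment(s).

1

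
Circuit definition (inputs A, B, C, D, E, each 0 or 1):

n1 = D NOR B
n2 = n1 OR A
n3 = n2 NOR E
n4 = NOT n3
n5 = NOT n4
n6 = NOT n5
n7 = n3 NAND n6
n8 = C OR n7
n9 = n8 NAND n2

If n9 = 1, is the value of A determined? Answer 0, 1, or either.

n9 = n8 NAND n2 must be 1, so at least one of n8, n2 is 0.
Every assignment with n9 = 1 has A = 0; there are 12 such assignment(s).

0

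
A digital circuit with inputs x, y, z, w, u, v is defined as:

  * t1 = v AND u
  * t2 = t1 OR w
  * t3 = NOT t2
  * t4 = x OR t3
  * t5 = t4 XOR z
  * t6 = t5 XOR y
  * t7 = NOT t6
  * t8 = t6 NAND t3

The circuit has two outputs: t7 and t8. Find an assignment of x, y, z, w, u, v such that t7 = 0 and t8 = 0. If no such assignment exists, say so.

Check with x=0 y=1 z=1 w=0 u=0 v=1:
t1 = v AND u = 1 AND 0 = 0
t2 = t1 OR w = 0 OR 0 = 0
t3 = NOT t2 = NOT 0 = 1
t4 = x OR t3 = 0 OR 1 = 1
t5 = t4 XOR z = 1 XOR 1 = 0
t6 = t5 XOR y = 0 XOR 1 = 1
t7 = NOT t6 = NOT 1 = 0
t8 = t6 NAND t3 = 1 NAND 1 = 0
So t7 = 0 and t8 = 0.

x=0 y=1 z=1 w=0 u=0 v=1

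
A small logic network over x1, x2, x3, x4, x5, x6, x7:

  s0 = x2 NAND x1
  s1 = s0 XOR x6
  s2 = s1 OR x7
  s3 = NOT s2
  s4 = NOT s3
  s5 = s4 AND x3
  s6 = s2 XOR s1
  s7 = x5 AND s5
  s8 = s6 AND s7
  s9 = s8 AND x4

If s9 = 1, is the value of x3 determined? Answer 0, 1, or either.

s9 = s8 AND x4 must be 1, so both s8 = 1 and x4 = 1.
Every assignment with s9 = 1 has x3 = 1; there are 4 such assignment(s).
  x1=0, x2=0, x3=1, x4=1, x5=1, x6=1, x7=1
  x1=0, x2=1, x3=1, x4=1, x5=1, x6=1, x7=1
  x1=1, x2=0, x3=1, x4=1, x5=1, x6=1, x7=1
  x1=1, x2=1, x3=1, x4=1, x5=1, x6=0, x7=1

1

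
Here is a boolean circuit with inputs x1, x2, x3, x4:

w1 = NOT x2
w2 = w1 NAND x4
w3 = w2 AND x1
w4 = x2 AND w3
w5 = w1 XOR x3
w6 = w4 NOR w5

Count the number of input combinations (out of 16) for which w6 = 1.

6

w6 = w4 NOR w5 must be 1, so both w4 = 0 and w5 = 0.
w4 = x2 AND w3 must be 0, so at least one of x2, w3 is 0.
w5 = w1 XOR x3 must be 0, so w1 and x3 are equal.
Satisfying assignments:
  x1=0, x2=0, x3=1, x4=0
  x1=0, x2=0, x3=1, x4=1
  x1=0, x2=1, x3=0, x4=0
  x1=0, x2=1, x3=0, x4=1
  x1=1, x2=0, x3=1, x4=0
  x1=1, x2=0, x3=1, x4=1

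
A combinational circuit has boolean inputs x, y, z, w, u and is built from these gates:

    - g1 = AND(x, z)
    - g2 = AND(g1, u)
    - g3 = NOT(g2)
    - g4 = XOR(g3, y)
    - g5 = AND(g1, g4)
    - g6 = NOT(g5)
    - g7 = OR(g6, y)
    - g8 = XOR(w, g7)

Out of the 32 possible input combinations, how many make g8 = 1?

g8 = XOR(w, g7) must be 1, so w and g7 differ.
Enumerating the 32 input combinations, 16 give g8 = 1 and 16 give g8 = 0.

16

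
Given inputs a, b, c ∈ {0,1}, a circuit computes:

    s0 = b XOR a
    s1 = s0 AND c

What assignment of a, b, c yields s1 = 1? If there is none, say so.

a=0, b=1, c=1

Check with a=0, b=1, c=1:
s0 = b XOR a = 1 XOR 0 = 1
s1 = s0 AND c = 1 AND 1 = 1
So s1 = 1 as required.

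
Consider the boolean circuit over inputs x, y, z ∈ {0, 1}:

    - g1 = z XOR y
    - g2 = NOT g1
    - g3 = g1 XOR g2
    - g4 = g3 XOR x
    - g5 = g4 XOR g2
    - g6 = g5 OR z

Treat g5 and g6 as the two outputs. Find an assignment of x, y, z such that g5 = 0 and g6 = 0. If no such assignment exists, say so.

Check with x=1, y=1, z=0:
g1 = z XOR y = 0 XOR 1 = 1
g2 = NOT g1 = NOT 1 = 0
g3 = g1 XOR g2 = 1 XOR 0 = 1
g4 = g3 XOR x = 1 XOR 1 = 0
g5 = g4 XOR g2 = 0 XOR 0 = 0
g6 = g5 OR z = 0 OR 0 = 0
So g5 = 0 and g6 = 0.

x=1, y=1, z=0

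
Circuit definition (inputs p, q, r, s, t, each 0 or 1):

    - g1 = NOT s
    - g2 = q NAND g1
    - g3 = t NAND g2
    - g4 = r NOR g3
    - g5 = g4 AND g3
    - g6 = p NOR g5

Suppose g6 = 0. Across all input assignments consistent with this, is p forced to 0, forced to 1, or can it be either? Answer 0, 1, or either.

1

g6 = p NOR g5 must be 0, so at least one of p, g5 is 1.
Every assignment with g6 = 0 has p = 1; there are 16 such assignment(s).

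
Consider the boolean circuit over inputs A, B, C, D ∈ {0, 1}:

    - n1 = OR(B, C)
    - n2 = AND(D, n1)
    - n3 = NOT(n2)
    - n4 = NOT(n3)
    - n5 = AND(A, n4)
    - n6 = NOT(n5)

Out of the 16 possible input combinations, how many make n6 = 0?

3

n6 = NOT(n5) must be 0, so n5 = 1.
n5 = AND(A, n4) must be 1, so both A = 1 and n4 = 1.
Enumerating the 16 input combinations, 3 give n6 = 0 and 13 give n6 = 1.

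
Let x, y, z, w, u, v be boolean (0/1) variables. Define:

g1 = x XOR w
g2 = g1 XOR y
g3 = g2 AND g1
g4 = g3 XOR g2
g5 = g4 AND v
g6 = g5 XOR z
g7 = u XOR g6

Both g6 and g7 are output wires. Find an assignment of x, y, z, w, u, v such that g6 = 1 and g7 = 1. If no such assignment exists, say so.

x=0, y=1, z=1, w=0, u=0, v=0

Check with x=0, y=1, z=1, w=0, u=0, v=0:
g1 = x XOR w = 0 XOR 0 = 0
g2 = g1 XOR y = 0 XOR 1 = 1
g3 = g2 AND g1 = 1 AND 0 = 0
g4 = g3 XOR g2 = 0 XOR 1 = 1
g5 = g4 AND v = 1 AND 0 = 0
g6 = g5 XOR z = 0 XOR 1 = 1
g7 = u XOR g6 = 0 XOR 1 = 1
So g6 = 1 and g7 = 1.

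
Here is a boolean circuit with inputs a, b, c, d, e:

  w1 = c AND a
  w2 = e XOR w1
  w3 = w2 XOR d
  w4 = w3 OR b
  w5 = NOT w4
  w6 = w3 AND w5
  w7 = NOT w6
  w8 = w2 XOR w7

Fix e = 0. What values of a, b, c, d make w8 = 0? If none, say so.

a=1 b=1 c=1 d=1

Check with e = 0 and a=1, b=1, c=1, d=1:
w1 = c AND a = 1 AND 1 = 1
w2 = e XOR w1 = 0 XOR 1 = 1
w3 = w2 XOR d = 1 XOR 1 = 0
w4 = w3 OR b = 0 OR 1 = 1
w5 = NOT w4 = NOT 1 = 0
w6 = w3 AND w5 = 0 AND 0 = 0
w7 = NOT w6 = NOT 0 = 1
w8 = w2 XOR w7 = 1 XOR 1 = 0
So w8 = 0.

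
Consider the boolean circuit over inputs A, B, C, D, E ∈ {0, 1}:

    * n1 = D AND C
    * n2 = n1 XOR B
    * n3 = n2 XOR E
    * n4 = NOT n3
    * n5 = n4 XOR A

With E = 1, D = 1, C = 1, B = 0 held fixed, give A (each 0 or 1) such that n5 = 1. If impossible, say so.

A=0

n5 = n4 XOR A must be 1, so n4 and A differ.
Check with E = 1, D = 1, C = 1, B = 0 and A=0:
n1 = D AND C = 1 AND 1 = 1
n2 = n1 XOR B = 1 XOR 0 = 1
n3 = n2 XOR E = 1 XOR 1 = 0
n4 = NOT n3 = NOT 0 = 1
n5 = n4 XOR A = 1 XOR 0 = 1
So n5 = 1.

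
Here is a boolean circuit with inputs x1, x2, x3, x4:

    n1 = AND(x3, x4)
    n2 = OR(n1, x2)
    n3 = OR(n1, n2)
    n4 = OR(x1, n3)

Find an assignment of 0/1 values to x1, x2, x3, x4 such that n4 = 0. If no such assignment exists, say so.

n4 = OR(x1, n3) must be 0, so both x1 = 0 and n3 = 0.
Check with x1=0, x2=0, x3=1, x4=0:
n1 = AND(x3, x4) = AND(1, 0) = 0
n2 = OR(n1, x2) = OR(0, 0) = 0
n3 = OR(n1, n2) = OR(0, 0) = 0
n4 = OR(x1, n3) = OR(0, 0) = 0
So n4 = 0 as required.

x1=0, x2=0, x3=1, x4=0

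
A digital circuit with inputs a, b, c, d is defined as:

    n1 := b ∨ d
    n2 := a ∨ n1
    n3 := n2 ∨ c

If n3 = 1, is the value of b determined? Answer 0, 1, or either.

either

Both values of b occur among assignments with n3 = 1:
  b=0: a=0, b=0, c=0, d=1
  b=1: a=0, b=1, c=0, d=0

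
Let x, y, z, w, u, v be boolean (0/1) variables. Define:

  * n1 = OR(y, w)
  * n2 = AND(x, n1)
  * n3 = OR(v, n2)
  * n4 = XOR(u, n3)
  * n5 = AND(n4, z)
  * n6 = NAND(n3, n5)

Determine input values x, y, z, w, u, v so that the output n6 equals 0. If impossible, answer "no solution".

x=0 y=1 z=1 w=0 u=0 v=1

n6 = NAND(n3, n5) must be 0, so both n3 = 1 and n5 = 1.
n3 = OR(v, n2) must be 1, so at least one of v, n2 is 1.
n5 = AND(n4, z) must be 1, so both n4 = 1 and z = 1.
Check with x=0 y=1 z=1 w=0 u=0 v=1:
n1 = OR(y, w) = OR(1, 0) = 1
n2 = AND(x, n1) = AND(0, 1) = 0
n3 = OR(v, n2) = OR(1, 0) = 1
n4 = XOR(u, n3) = XOR(0, 1) = 1
n5 = AND(n4, z) = AND(1, 1) = 1
n6 = NAND(n3, n5) = NAND(1, 1) = 0
So n6 = 0 as required.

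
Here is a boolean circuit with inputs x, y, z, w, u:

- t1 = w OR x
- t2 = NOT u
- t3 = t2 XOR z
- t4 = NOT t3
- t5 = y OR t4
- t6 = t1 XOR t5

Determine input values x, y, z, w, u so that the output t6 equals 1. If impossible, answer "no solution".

Check with x=0, y=1, z=1, w=0, u=1:
t1 = w OR x = 0 OR 0 = 0
t2 = NOT u = NOT 1 = 0
t3 = t2 XOR z = 0 XOR 1 = 1
t4 = NOT t3 = NOT 1 = 0
t5 = y OR t4 = 1 OR 0 = 1
t6 = t1 XOR t5 = 0 XOR 1 = 1
So t6 = 1 as required.

x=0, y=1, z=1, w=0, u=1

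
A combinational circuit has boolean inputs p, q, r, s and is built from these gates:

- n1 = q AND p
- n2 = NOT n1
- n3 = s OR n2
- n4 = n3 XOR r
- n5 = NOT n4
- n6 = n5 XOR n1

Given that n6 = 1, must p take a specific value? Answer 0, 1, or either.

Both values of p occur among assignments with n6 = 1:
  p=0: p=0, q=0, r=1, s=0
  p=1: p=1, q=0, r=1, s=0

either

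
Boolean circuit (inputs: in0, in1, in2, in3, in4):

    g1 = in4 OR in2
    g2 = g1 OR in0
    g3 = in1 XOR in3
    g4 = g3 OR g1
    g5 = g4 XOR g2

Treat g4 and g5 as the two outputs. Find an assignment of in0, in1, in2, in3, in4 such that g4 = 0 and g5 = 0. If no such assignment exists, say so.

in0=0, in1=1, in2=0, in3=1, in4=0

Check with in0=0, in1=1, in2=0, in3=1, in4=0:
g1 = in4 OR in2 = 0 OR 0 = 0
g2 = g1 OR in0 = 0 OR 0 = 0
g3 = in1 XOR in3 = 1 XOR 1 = 0
g4 = g3 OR g1 = 0 OR 0 = 0
g5 = g4 XOR g2 = 0 XOR 0 = 0
So g4 = 0 and g5 = 0.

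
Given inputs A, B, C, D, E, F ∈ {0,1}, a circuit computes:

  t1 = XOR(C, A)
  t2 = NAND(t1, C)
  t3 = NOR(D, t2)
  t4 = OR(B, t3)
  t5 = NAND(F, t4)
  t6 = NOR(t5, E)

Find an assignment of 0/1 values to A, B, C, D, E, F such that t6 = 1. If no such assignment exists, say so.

t6 = NOR(t5, E) must be 1, so both t5 = 0 and E = 0.
t5 = NAND(F, t4) must be 0, so both F = 1 and t4 = 1.
Check with A=0, B=1, C=1, D=0, E=0, F=1:
t1 = XOR(C, A) = XOR(1, 0) = 1
t2 = NAND(t1, C) = NAND(1, 1) = 0
t3 = NOR(D, t2) = NOR(0, 0) = 1
t4 = OR(B, t3) = OR(1, 1) = 1
t5 = NAND(F, t4) = NAND(1, 1) = 0
t6 = NOR(t5, E) = NOR(0, 0) = 1
So t6 = 1 as required.

A=0, B=1, C=1, D=0, E=0, F=1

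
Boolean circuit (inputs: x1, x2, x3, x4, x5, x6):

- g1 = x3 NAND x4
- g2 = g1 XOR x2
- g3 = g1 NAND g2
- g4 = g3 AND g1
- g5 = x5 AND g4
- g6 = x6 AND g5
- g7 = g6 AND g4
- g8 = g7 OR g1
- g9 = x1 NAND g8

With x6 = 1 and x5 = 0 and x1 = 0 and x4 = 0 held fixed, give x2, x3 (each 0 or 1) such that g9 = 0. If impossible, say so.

no solution exists

With x6 = 1 and x5 = 0 and x1 = 0 and x4 = 0 fixed, none of the 4 settings of x2, x3 give g9 = 0.
For example, with x2=0, x3=1:
g1 = x3 NAND x4 = 1 NAND 0 = 1
g2 = g1 XOR x2 = 1 XOR 0 = 1
g3 = g1 NAND g2 = 1 NAND 1 = 0
g4 = g3 AND g1 = 0 AND 1 = 0
g5 = x5 AND g4 = 0 AND 0 = 0
g6 = x6 AND g5 = 1 AND 0 = 0
g7 = g6 AND g4 = 0 AND 0 = 0
g8 = g7 OR g1 = 0 OR 1 = 1
g9 = x1 NAND g8 = 0 NAND 1 = 1
giving g9 = 1 ≠ 0.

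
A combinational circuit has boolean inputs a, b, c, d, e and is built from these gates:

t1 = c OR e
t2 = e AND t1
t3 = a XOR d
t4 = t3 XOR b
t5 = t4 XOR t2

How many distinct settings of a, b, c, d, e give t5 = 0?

t5 = t4 XOR t2 must be 0, so t4 and t2 are equal.
Enumerating the 32 input combinations, 16 give t5 = 0 and 16 give t5 = 1.

16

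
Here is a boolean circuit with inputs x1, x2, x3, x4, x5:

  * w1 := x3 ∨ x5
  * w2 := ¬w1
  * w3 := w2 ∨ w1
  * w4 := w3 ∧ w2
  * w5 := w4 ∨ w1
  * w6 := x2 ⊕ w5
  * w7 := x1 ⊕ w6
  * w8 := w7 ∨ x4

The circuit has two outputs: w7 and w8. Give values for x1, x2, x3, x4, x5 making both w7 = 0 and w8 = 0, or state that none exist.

Check with x1=1 x2=0 x3=0 x4=0 x5=0:
w1 = x3 ∨ x5 = 0 ∨ 0 = 0
w2 = ¬w1 = ¬0 = 1
w3 = w2 ∨ w1 = 1 ∨ 0 = 1
w4 = w3 ∧ w2 = 1 ∧ 1 = 1
w5 = w4 ∨ w1 = 1 ∨ 0 = 1
w6 = x2 ⊕ w5 = 0 ⊕ 1 = 1
w7 = x1 ⊕ w6 = 1 ⊕ 1 = 0
w8 = w7 ∨ x4 = 0 ∨ 0 = 0
So w7 = 0 and w8 = 0.

x1=1 x2=0 x3=0 x4=0 x5=0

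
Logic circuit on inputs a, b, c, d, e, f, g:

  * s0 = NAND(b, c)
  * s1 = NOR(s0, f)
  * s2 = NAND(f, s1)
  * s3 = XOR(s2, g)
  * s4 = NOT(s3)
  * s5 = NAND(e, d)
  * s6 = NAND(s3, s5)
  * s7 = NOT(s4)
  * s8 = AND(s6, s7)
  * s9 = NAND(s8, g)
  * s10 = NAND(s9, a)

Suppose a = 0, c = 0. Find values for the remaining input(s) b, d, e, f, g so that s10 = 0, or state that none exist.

no solution exists

With a = 0, c = 0 fixed, none of the 32 settings of b, d, e, f, g give s10 = 0.
For example, with b=0, d=0, e=1, f=0, g=0:
s0 = NAND(b, c) = NAND(0, 0) = 1
s1 = NOR(s0, f) = NOR(1, 0) = 0
s2 = NAND(f, s1) = NAND(0, 0) = 1
s3 = XOR(s2, g) = XOR(1, 0) = 1
s4 = NOT(s3) = NOT 1 = 0
s5 = NAND(e, d) = NAND(1, 0) = 1
s6 = NAND(s3, s5) = NAND(1, 1) = 0
s7 = NOT(s4) = NOT 0 = 1
s8 = AND(s6, s7) = AND(0, 1) = 0
s9 = NAND(s8, g) = NAND(0, 0) = 1
s10 = NAND(s9, a) = NAND(1, 0) = 1
giving s10 = 1 ≠ 0.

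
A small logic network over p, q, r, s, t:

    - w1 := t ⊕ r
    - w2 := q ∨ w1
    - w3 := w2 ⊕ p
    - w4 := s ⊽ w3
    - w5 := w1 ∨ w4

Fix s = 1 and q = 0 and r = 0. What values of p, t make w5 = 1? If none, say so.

w5 = w1 ∨ w4 must be 1, so at least one of w1, w4 is 1.
Check with s = 1 and q = 0 and r = 0 and p=1, t=1:
w1 = t ⊕ r = 1 ⊕ 0 = 1
w2 = q ∨ w1 = 0 ∨ 1 = 1
w3 = w2 ⊕ p = 1 ⊕ 1 = 0
w4 = s ⊽ w3 = 1 ⊽ 0 = 0
w5 = w1 ∨ w4 = 1 ∨ 0 = 1
So w5 = 1.

p=1 t=1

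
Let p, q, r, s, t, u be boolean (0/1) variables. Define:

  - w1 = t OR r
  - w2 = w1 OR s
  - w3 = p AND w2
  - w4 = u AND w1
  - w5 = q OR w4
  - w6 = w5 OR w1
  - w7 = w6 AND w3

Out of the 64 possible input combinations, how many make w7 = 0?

38

w7 = w6 AND w3 must be 0, so at least one of w6, w3 is 0.
Enumerating the 64 input combinations, 38 give w7 = 0 and 26 give w7 = 1.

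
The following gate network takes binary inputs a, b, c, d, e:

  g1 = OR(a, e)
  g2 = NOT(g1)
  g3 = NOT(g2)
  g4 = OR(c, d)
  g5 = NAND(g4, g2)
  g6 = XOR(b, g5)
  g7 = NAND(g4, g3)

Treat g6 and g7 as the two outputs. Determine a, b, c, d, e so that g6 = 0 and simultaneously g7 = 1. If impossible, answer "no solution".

Check with a=0, b=0, c=1, d=1, e=0:
g1 = OR(a, e) = OR(0, 0) = 0
g2 = NOT(g1) = NOT 0 = 1
g3 = NOT(g2) = NOT 1 = 0
g4 = OR(c, d) = OR(1, 1) = 1
g5 = NAND(g4, g2) = NAND(1, 1) = 0
g6 = XOR(b, g5) = XOR(0, 0) = 0
g7 = NAND(g4, g3) = NAND(1, 0) = 1
So g6 = 0 and g7 = 1.

a=0, b=0, c=1, d=1, e=0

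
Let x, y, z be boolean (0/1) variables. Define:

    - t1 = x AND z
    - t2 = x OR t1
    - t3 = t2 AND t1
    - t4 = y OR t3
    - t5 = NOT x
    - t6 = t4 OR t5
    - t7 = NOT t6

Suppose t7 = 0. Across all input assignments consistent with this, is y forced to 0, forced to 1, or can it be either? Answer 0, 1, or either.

either

Both values of y occur among assignments with t7 = 0:
  y=0: x=0, y=0, z=0
  y=1: x=0, y=1, z=0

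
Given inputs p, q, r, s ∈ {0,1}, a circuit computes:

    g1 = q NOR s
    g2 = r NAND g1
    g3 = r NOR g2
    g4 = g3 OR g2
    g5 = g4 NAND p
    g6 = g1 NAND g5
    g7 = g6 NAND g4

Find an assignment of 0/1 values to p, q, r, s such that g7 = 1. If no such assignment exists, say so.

g7 = g6 NAND g4 must be 1, so at least one of g6, g4 is 0.
Check with p=1, q=0, r=1, s=0:
g1 = q NOR s = 0 NOR 0 = 1
g2 = r NAND g1 = 1 NAND 1 = 0
g3 = r NOR g2 = 1 NOR 0 = 0
g4 = g3 OR g2 = 0 OR 0 = 0
g5 = g4 NAND p = 0 NAND 1 = 1
g6 = g1 NAND g5 = 1 NAND 1 = 0
g7 = g6 NAND g4 = 0 NAND 0 = 1
So g7 = 1 as required.

p=1, q=0, r=1, s=0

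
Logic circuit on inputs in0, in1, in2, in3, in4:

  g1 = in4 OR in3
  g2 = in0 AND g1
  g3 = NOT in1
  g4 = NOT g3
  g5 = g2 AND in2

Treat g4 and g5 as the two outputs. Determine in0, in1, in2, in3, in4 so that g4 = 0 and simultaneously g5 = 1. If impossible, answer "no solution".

Check with in0=1 in1=0 in2=1 in3=1 in4=1:
g1 = in4 OR in3 = 1 OR 1 = 1
g2 = in0 AND g1 = 1 AND 1 = 1
g3 = NOT in1 = NOT 0 = 1
g4 = NOT g3 = NOT 1 = 0
g5 = g2 AND in2 = 1 AND 1 = 1
So g4 = 0 and g5 = 1.

in0=1 in1=0 in2=1 in3=1 in4=1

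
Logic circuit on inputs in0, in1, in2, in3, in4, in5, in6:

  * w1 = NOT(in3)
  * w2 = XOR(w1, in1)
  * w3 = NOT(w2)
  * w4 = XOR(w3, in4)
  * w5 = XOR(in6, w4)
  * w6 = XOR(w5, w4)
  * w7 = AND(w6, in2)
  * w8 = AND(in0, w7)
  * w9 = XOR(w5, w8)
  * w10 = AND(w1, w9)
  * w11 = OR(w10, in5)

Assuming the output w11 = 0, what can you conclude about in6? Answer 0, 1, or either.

either

Both values of in6 occur among assignments with w11 = 0:
  in6=0: in0=0, in1=0, in2=0, in3=0, in4=0, in5=0, in6=0
  in6=1: in0=0, in1=0, in2=0, in3=0, in4=1, in5=0, in6=1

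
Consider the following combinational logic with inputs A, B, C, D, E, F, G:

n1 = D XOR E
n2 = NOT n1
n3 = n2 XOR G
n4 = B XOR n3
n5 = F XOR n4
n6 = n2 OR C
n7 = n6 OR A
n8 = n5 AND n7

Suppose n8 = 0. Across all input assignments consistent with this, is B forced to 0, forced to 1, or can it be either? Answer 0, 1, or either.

either

Both values of B occur among assignments with n8 = 0:
  B=0: A=0, B=0, C=0, D=0, E=0, F=0, G=1
  B=1: A=0, B=1, C=0, D=0, E=0, F=0, G=0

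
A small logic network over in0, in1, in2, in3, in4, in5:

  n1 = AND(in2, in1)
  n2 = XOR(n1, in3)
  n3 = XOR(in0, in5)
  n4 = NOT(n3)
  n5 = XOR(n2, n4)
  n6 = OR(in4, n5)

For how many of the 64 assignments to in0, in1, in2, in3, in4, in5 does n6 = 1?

n6 = OR(in4, n5) must be 1, so at least one of in4, n5 is 1.
Enumerating the 64 input combinations, 48 give n6 = 1 and 16 give n6 = 0.

48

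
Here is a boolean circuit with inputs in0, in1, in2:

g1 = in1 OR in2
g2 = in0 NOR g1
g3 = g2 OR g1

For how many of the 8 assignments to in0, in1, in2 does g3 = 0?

1

g3 = g2 OR g1 must be 0, so both g2 = 0 and g1 = 0.
Satisfying assignments:
  in0=1, in1=0, in2=0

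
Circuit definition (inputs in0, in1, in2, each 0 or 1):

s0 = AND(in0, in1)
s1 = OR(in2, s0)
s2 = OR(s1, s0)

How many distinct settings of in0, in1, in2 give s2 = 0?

3

s2 = OR(s1, s0) must be 0, so both s1 = 0 and s0 = 0.
s1 = OR(in2, s0) must be 0, so both in2 = 0 and s0 = 0.
Enumerating the 8 input combinations, 3 give s2 = 0 and 5 give s2 = 1.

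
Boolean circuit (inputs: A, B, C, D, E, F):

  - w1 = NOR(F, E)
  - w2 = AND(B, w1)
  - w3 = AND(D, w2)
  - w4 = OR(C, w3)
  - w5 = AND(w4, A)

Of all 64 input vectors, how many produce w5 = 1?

17

w5 = AND(w4, A) must be 1, so both w4 = 1 and A = 1.
w4 = OR(C, w3) must be 1, so at least one of C, w3 is 1.
Enumerating the 64 input combinations, 17 give w5 = 1 and 47 give w5 = 0.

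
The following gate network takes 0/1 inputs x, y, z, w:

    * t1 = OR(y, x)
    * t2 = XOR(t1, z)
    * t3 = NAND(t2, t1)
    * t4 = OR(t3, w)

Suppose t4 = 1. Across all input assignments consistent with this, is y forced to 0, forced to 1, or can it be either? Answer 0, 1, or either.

either

Both values of y occur among assignments with t4 = 1:
  y=0: x=0, y=0, z=0, w=0
  y=1: x=0, y=1, z=0, w=1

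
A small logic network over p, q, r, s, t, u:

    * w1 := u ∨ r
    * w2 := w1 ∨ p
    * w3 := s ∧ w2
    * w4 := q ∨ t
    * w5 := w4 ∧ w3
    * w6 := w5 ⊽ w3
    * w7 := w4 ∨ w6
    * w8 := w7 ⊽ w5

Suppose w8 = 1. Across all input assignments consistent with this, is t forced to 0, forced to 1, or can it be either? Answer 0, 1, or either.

0

w8 = w7 ⊽ w5 must be 1, so both w7 = 0 and w5 = 0.
w7 = w4 ∨ w6 must be 0, so both w4 = 0 and w6 = 0.
Every assignment with w8 = 1 has t = 0; there are 7 such assignment(s).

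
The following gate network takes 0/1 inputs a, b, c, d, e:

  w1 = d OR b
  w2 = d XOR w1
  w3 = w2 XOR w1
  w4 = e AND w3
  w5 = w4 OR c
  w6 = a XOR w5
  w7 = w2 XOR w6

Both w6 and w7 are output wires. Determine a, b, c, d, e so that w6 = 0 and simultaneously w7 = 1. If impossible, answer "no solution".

a=0, b=1, c=0, d=0, e=1

Check with a=0, b=1, c=0, d=0, e=1:
w1 = d OR b = 0 OR 1 = 1
w2 = d XOR w1 = 0 XOR 1 = 1
w3 = w2 XOR w1 = 1 XOR 1 = 0
w4 = e AND w3 = 1 AND 0 = 0
w5 = w4 OR c = 0 OR 0 = 0
w6 = a XOR w5 = 0 XOR 0 = 0
w7 = w2 XOR w6 = 1 XOR 0 = 1
So w6 = 0 and w7 = 1.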